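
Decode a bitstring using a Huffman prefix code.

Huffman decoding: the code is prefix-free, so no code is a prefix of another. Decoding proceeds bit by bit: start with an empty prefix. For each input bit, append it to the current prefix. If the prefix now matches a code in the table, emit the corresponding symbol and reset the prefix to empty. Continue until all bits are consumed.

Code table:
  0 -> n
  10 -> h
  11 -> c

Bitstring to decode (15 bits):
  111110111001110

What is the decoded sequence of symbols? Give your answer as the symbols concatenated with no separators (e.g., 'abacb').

Bit 0: prefix='1' (no match yet)
Bit 1: prefix='11' -> emit 'c', reset
Bit 2: prefix='1' (no match yet)
Bit 3: prefix='11' -> emit 'c', reset
Bit 4: prefix='1' (no match yet)
Bit 5: prefix='10' -> emit 'h', reset
Bit 6: prefix='1' (no match yet)
Bit 7: prefix='11' -> emit 'c', reset
Bit 8: prefix='1' (no match yet)
Bit 9: prefix='10' -> emit 'h', reset
Bit 10: prefix='0' -> emit 'n', reset
Bit 11: prefix='1' (no match yet)
Bit 12: prefix='11' -> emit 'c', reset
Bit 13: prefix='1' (no match yet)
Bit 14: prefix='10' -> emit 'h', reset

Answer: cchchnch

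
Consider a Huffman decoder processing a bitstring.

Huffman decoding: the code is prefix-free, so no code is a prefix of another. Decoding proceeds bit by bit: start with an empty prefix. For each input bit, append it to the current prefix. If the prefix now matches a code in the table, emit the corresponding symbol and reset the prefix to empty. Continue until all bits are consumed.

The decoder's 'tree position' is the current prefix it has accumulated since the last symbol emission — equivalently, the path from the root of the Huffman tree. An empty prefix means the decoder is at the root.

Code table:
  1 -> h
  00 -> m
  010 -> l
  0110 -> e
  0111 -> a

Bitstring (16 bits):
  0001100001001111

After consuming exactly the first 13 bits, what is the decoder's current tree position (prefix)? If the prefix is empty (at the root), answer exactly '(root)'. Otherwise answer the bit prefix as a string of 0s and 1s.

Bit 0: prefix='0' (no match yet)
Bit 1: prefix='00' -> emit 'm', reset
Bit 2: prefix='0' (no match yet)
Bit 3: prefix='01' (no match yet)
Bit 4: prefix='011' (no match yet)
Bit 5: prefix='0110' -> emit 'e', reset
Bit 6: prefix='0' (no match yet)
Bit 7: prefix='00' -> emit 'm', reset
Bit 8: prefix='0' (no match yet)
Bit 9: prefix='01' (no match yet)
Bit 10: prefix='010' -> emit 'l', reset
Bit 11: prefix='0' (no match yet)
Bit 12: prefix='01' (no match yet)

Answer: 01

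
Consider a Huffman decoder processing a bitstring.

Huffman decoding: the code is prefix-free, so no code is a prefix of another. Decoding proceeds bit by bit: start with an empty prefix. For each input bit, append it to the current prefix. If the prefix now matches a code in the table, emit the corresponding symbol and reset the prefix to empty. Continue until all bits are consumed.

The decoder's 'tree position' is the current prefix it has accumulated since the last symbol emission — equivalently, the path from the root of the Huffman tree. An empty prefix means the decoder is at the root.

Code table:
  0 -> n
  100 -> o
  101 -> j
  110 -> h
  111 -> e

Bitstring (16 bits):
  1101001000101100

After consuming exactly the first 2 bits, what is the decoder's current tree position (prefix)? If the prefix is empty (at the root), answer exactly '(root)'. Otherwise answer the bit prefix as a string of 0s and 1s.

Bit 0: prefix='1' (no match yet)
Bit 1: prefix='11' (no match yet)

Answer: 11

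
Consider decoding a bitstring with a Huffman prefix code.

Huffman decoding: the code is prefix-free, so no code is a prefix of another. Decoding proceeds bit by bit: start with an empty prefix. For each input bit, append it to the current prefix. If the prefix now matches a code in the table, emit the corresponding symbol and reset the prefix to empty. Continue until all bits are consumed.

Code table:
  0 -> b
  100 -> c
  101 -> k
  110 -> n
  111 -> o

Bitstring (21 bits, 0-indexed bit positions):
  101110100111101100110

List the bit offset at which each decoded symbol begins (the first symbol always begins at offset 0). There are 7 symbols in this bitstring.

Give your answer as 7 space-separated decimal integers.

Answer: 0 3 6 9 12 15 18

Derivation:
Bit 0: prefix='1' (no match yet)
Bit 1: prefix='10' (no match yet)
Bit 2: prefix='101' -> emit 'k', reset
Bit 3: prefix='1' (no match yet)
Bit 4: prefix='11' (no match yet)
Bit 5: prefix='110' -> emit 'n', reset
Bit 6: prefix='1' (no match yet)
Bit 7: prefix='10' (no match yet)
Bit 8: prefix='100' -> emit 'c', reset
Bit 9: prefix='1' (no match yet)
Bit 10: prefix='11' (no match yet)
Bit 11: prefix='111' -> emit 'o', reset
Bit 12: prefix='1' (no match yet)
Bit 13: prefix='10' (no match yet)
Bit 14: prefix='101' -> emit 'k', reset
Bit 15: prefix='1' (no match yet)
Bit 16: prefix='10' (no match yet)
Bit 17: prefix='100' -> emit 'c', reset
Bit 18: prefix='1' (no match yet)
Bit 19: prefix='11' (no match yet)
Bit 20: prefix='110' -> emit 'n', reset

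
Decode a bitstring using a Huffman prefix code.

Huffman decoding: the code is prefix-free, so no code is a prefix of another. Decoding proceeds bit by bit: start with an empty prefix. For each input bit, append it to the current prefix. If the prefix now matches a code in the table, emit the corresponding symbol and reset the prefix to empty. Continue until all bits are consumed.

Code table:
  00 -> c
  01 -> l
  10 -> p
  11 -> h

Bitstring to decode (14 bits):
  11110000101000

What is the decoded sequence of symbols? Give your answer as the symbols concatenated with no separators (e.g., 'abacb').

Answer: hhccppc

Derivation:
Bit 0: prefix='1' (no match yet)
Bit 1: prefix='11' -> emit 'h', reset
Bit 2: prefix='1' (no match yet)
Bit 3: prefix='11' -> emit 'h', reset
Bit 4: prefix='0' (no match yet)
Bit 5: prefix='00' -> emit 'c', reset
Bit 6: prefix='0' (no match yet)
Bit 7: prefix='00' -> emit 'c', reset
Bit 8: prefix='1' (no match yet)
Bit 9: prefix='10' -> emit 'p', reset
Bit 10: prefix='1' (no match yet)
Bit 11: prefix='10' -> emit 'p', reset
Bit 12: prefix='0' (no match yet)
Bit 13: prefix='00' -> emit 'c', reset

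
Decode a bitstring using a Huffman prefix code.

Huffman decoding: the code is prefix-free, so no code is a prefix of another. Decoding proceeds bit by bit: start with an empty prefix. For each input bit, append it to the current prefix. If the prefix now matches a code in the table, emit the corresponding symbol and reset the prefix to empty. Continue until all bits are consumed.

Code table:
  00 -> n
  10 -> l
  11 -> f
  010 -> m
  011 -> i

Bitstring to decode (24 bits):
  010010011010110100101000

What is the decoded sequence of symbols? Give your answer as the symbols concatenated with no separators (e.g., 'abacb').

Answer: mmimfmmln

Derivation:
Bit 0: prefix='0' (no match yet)
Bit 1: prefix='01' (no match yet)
Bit 2: prefix='010' -> emit 'm', reset
Bit 3: prefix='0' (no match yet)
Bit 4: prefix='01' (no match yet)
Bit 5: prefix='010' -> emit 'm', reset
Bit 6: prefix='0' (no match yet)
Bit 7: prefix='01' (no match yet)
Bit 8: prefix='011' -> emit 'i', reset
Bit 9: prefix='0' (no match yet)
Bit 10: prefix='01' (no match yet)
Bit 11: prefix='010' -> emit 'm', reset
Bit 12: prefix='1' (no match yet)
Bit 13: prefix='11' -> emit 'f', reset
Bit 14: prefix='0' (no match yet)
Bit 15: prefix='01' (no match yet)
Bit 16: prefix='010' -> emit 'm', reset
Bit 17: prefix='0' (no match yet)
Bit 18: prefix='01' (no match yet)
Bit 19: prefix='010' -> emit 'm', reset
Bit 20: prefix='1' (no match yet)
Bit 21: prefix='10' -> emit 'l', reset
Bit 22: prefix='0' (no match yet)
Bit 23: prefix='00' -> emit 'n', reset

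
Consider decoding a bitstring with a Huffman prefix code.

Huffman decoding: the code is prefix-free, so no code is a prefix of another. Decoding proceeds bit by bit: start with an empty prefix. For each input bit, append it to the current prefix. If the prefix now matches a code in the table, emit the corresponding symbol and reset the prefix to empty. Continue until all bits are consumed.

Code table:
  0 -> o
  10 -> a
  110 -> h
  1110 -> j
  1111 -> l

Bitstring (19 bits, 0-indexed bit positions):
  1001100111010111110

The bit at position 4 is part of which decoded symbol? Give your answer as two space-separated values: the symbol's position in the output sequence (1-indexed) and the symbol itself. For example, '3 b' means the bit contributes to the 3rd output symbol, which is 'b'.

Answer: 3 h

Derivation:
Bit 0: prefix='1' (no match yet)
Bit 1: prefix='10' -> emit 'a', reset
Bit 2: prefix='0' -> emit 'o', reset
Bit 3: prefix='1' (no match yet)
Bit 4: prefix='11' (no match yet)
Bit 5: prefix='110' -> emit 'h', reset
Bit 6: prefix='0' -> emit 'o', reset
Bit 7: prefix='1' (no match yet)
Bit 8: prefix='11' (no match yet)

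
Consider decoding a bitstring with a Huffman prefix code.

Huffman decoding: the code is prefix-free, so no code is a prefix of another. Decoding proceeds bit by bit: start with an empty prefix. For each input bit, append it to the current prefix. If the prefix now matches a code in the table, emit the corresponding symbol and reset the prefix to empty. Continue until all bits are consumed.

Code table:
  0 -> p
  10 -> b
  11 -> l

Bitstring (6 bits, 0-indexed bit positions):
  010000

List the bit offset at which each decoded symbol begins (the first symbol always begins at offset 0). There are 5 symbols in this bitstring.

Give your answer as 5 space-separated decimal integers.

Answer: 0 1 3 4 5

Derivation:
Bit 0: prefix='0' -> emit 'p', reset
Bit 1: prefix='1' (no match yet)
Bit 2: prefix='10' -> emit 'b', reset
Bit 3: prefix='0' -> emit 'p', reset
Bit 4: prefix='0' -> emit 'p', reset
Bit 5: prefix='0' -> emit 'p', reset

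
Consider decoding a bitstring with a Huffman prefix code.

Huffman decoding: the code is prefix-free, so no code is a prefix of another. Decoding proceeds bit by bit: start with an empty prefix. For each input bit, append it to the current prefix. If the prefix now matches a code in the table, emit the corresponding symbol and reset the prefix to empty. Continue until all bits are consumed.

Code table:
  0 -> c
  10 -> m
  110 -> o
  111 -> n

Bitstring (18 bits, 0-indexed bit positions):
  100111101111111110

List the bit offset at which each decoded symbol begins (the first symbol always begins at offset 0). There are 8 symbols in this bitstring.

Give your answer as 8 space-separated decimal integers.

Answer: 0 2 3 6 8 11 14 17

Derivation:
Bit 0: prefix='1' (no match yet)
Bit 1: prefix='10' -> emit 'm', reset
Bit 2: prefix='0' -> emit 'c', reset
Bit 3: prefix='1' (no match yet)
Bit 4: prefix='11' (no match yet)
Bit 5: prefix='111' -> emit 'n', reset
Bit 6: prefix='1' (no match yet)
Bit 7: prefix='10' -> emit 'm', reset
Bit 8: prefix='1' (no match yet)
Bit 9: prefix='11' (no match yet)
Bit 10: prefix='111' -> emit 'n', reset
Bit 11: prefix='1' (no match yet)
Bit 12: prefix='11' (no match yet)
Bit 13: prefix='111' -> emit 'n', reset
Bit 14: prefix='1' (no match yet)
Bit 15: prefix='11' (no match yet)
Bit 16: prefix='111' -> emit 'n', reset
Bit 17: prefix='0' -> emit 'c', reset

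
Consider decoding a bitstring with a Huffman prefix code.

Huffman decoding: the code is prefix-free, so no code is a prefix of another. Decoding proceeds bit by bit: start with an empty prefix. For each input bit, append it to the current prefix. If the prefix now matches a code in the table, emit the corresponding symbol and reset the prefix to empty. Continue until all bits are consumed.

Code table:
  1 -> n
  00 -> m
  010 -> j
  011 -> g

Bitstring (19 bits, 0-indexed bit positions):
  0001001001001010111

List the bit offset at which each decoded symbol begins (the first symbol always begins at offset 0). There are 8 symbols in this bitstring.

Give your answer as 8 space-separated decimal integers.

Bit 0: prefix='0' (no match yet)
Bit 1: prefix='00' -> emit 'm', reset
Bit 2: prefix='0' (no match yet)
Bit 3: prefix='01' (no match yet)
Bit 4: prefix='010' -> emit 'j', reset
Bit 5: prefix='0' (no match yet)
Bit 6: prefix='01' (no match yet)
Bit 7: prefix='010' -> emit 'j', reset
Bit 8: prefix='0' (no match yet)
Bit 9: prefix='01' (no match yet)
Bit 10: prefix='010' -> emit 'j', reset
Bit 11: prefix='0' (no match yet)
Bit 12: prefix='01' (no match yet)
Bit 13: prefix='010' -> emit 'j', reset
Bit 14: prefix='1' -> emit 'n', reset
Bit 15: prefix='0' (no match yet)
Bit 16: prefix='01' (no match yet)
Bit 17: prefix='011' -> emit 'g', reset
Bit 18: prefix='1' -> emit 'n', reset

Answer: 0 2 5 8 11 14 15 18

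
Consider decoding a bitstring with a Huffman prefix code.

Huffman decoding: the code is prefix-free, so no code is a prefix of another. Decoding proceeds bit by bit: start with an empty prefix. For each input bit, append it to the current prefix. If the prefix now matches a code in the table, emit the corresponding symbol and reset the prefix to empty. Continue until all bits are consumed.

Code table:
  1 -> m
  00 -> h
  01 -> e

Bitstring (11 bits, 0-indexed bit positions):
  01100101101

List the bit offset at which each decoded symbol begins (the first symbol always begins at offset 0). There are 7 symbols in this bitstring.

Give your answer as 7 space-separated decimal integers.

Bit 0: prefix='0' (no match yet)
Bit 1: prefix='01' -> emit 'e', reset
Bit 2: prefix='1' -> emit 'm', reset
Bit 3: prefix='0' (no match yet)
Bit 4: prefix='00' -> emit 'h', reset
Bit 5: prefix='1' -> emit 'm', reset
Bit 6: prefix='0' (no match yet)
Bit 7: prefix='01' -> emit 'e', reset
Bit 8: prefix='1' -> emit 'm', reset
Bit 9: prefix='0' (no match yet)
Bit 10: prefix='01' -> emit 'e', reset

Answer: 0 2 3 5 6 8 9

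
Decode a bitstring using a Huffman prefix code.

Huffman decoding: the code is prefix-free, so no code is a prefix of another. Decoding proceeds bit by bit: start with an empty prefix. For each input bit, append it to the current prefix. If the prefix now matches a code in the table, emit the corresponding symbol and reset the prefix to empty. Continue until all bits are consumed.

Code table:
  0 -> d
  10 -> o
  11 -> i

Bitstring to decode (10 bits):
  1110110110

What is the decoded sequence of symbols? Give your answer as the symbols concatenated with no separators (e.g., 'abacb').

Answer: ioidid

Derivation:
Bit 0: prefix='1' (no match yet)
Bit 1: prefix='11' -> emit 'i', reset
Bit 2: prefix='1' (no match yet)
Bit 3: prefix='10' -> emit 'o', reset
Bit 4: prefix='1' (no match yet)
Bit 5: prefix='11' -> emit 'i', reset
Bit 6: prefix='0' -> emit 'd', reset
Bit 7: prefix='1' (no match yet)
Bit 8: prefix='11' -> emit 'i', reset
Bit 9: prefix='0' -> emit 'd', reset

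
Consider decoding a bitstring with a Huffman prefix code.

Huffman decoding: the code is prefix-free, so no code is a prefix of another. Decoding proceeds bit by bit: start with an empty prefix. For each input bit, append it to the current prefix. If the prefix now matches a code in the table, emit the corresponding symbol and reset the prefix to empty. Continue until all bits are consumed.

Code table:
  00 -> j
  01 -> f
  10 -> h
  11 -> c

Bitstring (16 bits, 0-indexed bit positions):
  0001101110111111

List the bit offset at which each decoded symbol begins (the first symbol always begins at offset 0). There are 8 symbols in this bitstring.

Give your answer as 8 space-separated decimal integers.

Bit 0: prefix='0' (no match yet)
Bit 1: prefix='00' -> emit 'j', reset
Bit 2: prefix='0' (no match yet)
Bit 3: prefix='01' -> emit 'f', reset
Bit 4: prefix='1' (no match yet)
Bit 5: prefix='10' -> emit 'h', reset
Bit 6: prefix='1' (no match yet)
Bit 7: prefix='11' -> emit 'c', reset
Bit 8: prefix='1' (no match yet)
Bit 9: prefix='10' -> emit 'h', reset
Bit 10: prefix='1' (no match yet)
Bit 11: prefix='11' -> emit 'c', reset
Bit 12: prefix='1' (no match yet)
Bit 13: prefix='11' -> emit 'c', reset
Bit 14: prefix='1' (no match yet)
Bit 15: prefix='11' -> emit 'c', reset

Answer: 0 2 4 6 8 10 12 14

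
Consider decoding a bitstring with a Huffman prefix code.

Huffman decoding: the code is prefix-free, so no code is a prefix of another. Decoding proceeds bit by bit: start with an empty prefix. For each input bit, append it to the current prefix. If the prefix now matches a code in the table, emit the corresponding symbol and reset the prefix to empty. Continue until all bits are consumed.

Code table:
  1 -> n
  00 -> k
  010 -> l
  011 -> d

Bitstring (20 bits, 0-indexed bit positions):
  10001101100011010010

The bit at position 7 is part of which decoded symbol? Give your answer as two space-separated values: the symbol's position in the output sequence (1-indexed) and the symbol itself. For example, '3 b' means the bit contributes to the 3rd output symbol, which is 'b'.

Bit 0: prefix='1' -> emit 'n', reset
Bit 1: prefix='0' (no match yet)
Bit 2: prefix='00' -> emit 'k', reset
Bit 3: prefix='0' (no match yet)
Bit 4: prefix='01' (no match yet)
Bit 5: prefix='011' -> emit 'd', reset
Bit 6: prefix='0' (no match yet)
Bit 7: prefix='01' (no match yet)
Bit 8: prefix='011' -> emit 'd', reset
Bit 9: prefix='0' (no match yet)
Bit 10: prefix='00' -> emit 'k', reset
Bit 11: prefix='0' (no match yet)

Answer: 4 d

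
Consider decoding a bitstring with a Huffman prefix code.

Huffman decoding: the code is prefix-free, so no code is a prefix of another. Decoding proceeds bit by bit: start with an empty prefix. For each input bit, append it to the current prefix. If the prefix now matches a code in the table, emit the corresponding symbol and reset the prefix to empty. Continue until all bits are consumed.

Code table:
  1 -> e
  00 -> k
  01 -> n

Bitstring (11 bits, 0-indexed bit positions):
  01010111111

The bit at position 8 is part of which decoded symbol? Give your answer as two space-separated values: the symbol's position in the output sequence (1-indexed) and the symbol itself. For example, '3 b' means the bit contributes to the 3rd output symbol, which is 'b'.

Bit 0: prefix='0' (no match yet)
Bit 1: prefix='01' -> emit 'n', reset
Bit 2: prefix='0' (no match yet)
Bit 3: prefix='01' -> emit 'n', reset
Bit 4: prefix='0' (no match yet)
Bit 5: prefix='01' -> emit 'n', reset
Bit 6: prefix='1' -> emit 'e', reset
Bit 7: prefix='1' -> emit 'e', reset
Bit 8: prefix='1' -> emit 'e', reset
Bit 9: prefix='1' -> emit 'e', reset
Bit 10: prefix='1' -> emit 'e', reset

Answer: 6 e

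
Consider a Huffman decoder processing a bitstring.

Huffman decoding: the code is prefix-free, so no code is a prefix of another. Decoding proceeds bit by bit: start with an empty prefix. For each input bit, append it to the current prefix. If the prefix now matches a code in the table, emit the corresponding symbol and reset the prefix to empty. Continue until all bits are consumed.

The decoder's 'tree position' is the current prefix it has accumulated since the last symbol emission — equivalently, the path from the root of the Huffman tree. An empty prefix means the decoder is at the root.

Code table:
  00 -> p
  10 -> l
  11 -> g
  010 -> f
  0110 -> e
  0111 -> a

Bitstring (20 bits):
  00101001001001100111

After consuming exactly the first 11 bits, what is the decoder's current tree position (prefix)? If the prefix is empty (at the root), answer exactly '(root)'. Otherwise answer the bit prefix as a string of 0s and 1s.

Answer: 01

Derivation:
Bit 0: prefix='0' (no match yet)
Bit 1: prefix='00' -> emit 'p', reset
Bit 2: prefix='1' (no match yet)
Bit 3: prefix='10' -> emit 'l', reset
Bit 4: prefix='1' (no match yet)
Bit 5: prefix='10' -> emit 'l', reset
Bit 6: prefix='0' (no match yet)
Bit 7: prefix='01' (no match yet)
Bit 8: prefix='010' -> emit 'f', reset
Bit 9: prefix='0' (no match yet)
Bit 10: prefix='01' (no match yet)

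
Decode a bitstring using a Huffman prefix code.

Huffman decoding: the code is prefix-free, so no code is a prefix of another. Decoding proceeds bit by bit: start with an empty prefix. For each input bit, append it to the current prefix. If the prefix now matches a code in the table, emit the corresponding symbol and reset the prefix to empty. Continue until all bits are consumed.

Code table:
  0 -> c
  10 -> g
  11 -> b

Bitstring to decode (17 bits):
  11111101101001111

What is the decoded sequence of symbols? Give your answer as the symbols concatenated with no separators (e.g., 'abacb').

Answer: bbbcbcgcbb

Derivation:
Bit 0: prefix='1' (no match yet)
Bit 1: prefix='11' -> emit 'b', reset
Bit 2: prefix='1' (no match yet)
Bit 3: prefix='11' -> emit 'b', reset
Bit 4: prefix='1' (no match yet)
Bit 5: prefix='11' -> emit 'b', reset
Bit 6: prefix='0' -> emit 'c', reset
Bit 7: prefix='1' (no match yet)
Bit 8: prefix='11' -> emit 'b', reset
Bit 9: prefix='0' -> emit 'c', reset
Bit 10: prefix='1' (no match yet)
Bit 11: prefix='10' -> emit 'g', reset
Bit 12: prefix='0' -> emit 'c', reset
Bit 13: prefix='1' (no match yet)
Bit 14: prefix='11' -> emit 'b', reset
Bit 15: prefix='1' (no match yet)
Bit 16: prefix='11' -> emit 'b', reset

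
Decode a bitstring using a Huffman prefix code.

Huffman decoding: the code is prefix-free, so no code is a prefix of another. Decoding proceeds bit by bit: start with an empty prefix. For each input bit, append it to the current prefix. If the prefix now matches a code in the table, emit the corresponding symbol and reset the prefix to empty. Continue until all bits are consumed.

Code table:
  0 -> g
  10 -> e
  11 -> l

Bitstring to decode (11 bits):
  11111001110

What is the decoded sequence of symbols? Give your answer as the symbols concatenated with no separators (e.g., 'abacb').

Bit 0: prefix='1' (no match yet)
Bit 1: prefix='11' -> emit 'l', reset
Bit 2: prefix='1' (no match yet)
Bit 3: prefix='11' -> emit 'l', reset
Bit 4: prefix='1' (no match yet)
Bit 5: prefix='10' -> emit 'e', reset
Bit 6: prefix='0' -> emit 'g', reset
Bit 7: prefix='1' (no match yet)
Bit 8: prefix='11' -> emit 'l', reset
Bit 9: prefix='1' (no match yet)
Bit 10: prefix='10' -> emit 'e', reset

Answer: llegle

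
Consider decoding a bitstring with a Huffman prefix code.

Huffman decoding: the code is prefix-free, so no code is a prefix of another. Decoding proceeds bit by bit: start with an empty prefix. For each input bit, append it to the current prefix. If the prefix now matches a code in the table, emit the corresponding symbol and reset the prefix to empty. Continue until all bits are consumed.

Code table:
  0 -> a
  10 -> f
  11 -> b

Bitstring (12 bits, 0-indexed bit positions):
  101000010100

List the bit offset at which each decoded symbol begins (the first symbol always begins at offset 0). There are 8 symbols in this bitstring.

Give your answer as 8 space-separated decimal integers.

Bit 0: prefix='1' (no match yet)
Bit 1: prefix='10' -> emit 'f', reset
Bit 2: prefix='1' (no match yet)
Bit 3: prefix='10' -> emit 'f', reset
Bit 4: prefix='0' -> emit 'a', reset
Bit 5: prefix='0' -> emit 'a', reset
Bit 6: prefix='0' -> emit 'a', reset
Bit 7: prefix='1' (no match yet)
Bit 8: prefix='10' -> emit 'f', reset
Bit 9: prefix='1' (no match yet)
Bit 10: prefix='10' -> emit 'f', reset
Bit 11: prefix='0' -> emit 'a', reset

Answer: 0 2 4 5 6 7 9 11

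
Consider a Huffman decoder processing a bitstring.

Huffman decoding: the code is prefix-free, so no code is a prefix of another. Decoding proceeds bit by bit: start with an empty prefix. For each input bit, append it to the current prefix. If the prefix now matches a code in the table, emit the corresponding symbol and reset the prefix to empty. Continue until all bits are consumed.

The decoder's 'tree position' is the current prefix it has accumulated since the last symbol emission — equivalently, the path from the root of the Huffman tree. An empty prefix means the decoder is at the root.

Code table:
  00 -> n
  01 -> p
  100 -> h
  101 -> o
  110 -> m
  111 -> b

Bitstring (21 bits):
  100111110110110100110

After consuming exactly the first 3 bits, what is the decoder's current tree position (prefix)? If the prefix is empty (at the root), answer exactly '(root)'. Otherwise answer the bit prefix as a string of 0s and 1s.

Bit 0: prefix='1' (no match yet)
Bit 1: prefix='10' (no match yet)
Bit 2: prefix='100' -> emit 'h', reset

Answer: (root)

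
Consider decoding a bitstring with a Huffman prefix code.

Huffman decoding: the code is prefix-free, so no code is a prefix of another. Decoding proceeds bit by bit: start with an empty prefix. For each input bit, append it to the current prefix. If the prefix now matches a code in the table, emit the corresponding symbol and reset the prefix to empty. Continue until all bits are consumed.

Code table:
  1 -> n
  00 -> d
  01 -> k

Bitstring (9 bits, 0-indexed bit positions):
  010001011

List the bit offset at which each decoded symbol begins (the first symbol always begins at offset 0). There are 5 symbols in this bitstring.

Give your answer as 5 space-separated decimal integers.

Bit 0: prefix='0' (no match yet)
Bit 1: prefix='01' -> emit 'k', reset
Bit 2: prefix='0' (no match yet)
Bit 3: prefix='00' -> emit 'd', reset
Bit 4: prefix='0' (no match yet)
Bit 5: prefix='01' -> emit 'k', reset
Bit 6: prefix='0' (no match yet)
Bit 7: prefix='01' -> emit 'k', reset
Bit 8: prefix='1' -> emit 'n', reset

Answer: 0 2 4 6 8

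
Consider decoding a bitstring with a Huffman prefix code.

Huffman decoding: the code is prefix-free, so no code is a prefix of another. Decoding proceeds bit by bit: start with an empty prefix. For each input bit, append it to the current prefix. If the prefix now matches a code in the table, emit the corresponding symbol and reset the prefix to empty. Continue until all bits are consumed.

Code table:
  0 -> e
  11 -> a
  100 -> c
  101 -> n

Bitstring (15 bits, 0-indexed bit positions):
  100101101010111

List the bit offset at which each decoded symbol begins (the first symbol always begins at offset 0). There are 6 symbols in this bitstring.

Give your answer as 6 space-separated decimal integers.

Answer: 0 3 6 9 10 13

Derivation:
Bit 0: prefix='1' (no match yet)
Bit 1: prefix='10' (no match yet)
Bit 2: prefix='100' -> emit 'c', reset
Bit 3: prefix='1' (no match yet)
Bit 4: prefix='10' (no match yet)
Bit 5: prefix='101' -> emit 'n', reset
Bit 6: prefix='1' (no match yet)
Bit 7: prefix='10' (no match yet)
Bit 8: prefix='101' -> emit 'n', reset
Bit 9: prefix='0' -> emit 'e', reset
Bit 10: prefix='1' (no match yet)
Bit 11: prefix='10' (no match yet)
Bit 12: prefix='101' -> emit 'n', reset
Bit 13: prefix='1' (no match yet)
Bit 14: prefix='11' -> emit 'a', reset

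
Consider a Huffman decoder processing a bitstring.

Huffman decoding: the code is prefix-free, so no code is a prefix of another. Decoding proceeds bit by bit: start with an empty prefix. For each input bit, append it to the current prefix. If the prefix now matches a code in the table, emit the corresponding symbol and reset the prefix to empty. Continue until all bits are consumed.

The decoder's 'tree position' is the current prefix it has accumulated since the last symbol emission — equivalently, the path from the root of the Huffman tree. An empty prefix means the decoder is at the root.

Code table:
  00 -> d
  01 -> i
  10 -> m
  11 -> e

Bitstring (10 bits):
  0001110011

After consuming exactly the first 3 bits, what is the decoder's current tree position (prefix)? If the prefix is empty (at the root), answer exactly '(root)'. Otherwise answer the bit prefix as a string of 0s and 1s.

Answer: 0

Derivation:
Bit 0: prefix='0' (no match yet)
Bit 1: prefix='00' -> emit 'd', reset
Bit 2: prefix='0' (no match yet)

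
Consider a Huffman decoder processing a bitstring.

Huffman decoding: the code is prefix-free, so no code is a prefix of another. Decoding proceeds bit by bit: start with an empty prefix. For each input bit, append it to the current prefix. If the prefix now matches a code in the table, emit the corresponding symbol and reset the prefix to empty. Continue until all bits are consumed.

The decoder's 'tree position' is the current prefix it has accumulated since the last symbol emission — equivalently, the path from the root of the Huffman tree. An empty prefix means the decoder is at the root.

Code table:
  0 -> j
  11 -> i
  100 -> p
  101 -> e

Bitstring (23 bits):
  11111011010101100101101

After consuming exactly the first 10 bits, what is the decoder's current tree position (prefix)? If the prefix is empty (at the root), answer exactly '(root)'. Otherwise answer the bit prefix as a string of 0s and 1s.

Answer: (root)

Derivation:
Bit 0: prefix='1' (no match yet)
Bit 1: prefix='11' -> emit 'i', reset
Bit 2: prefix='1' (no match yet)
Bit 3: prefix='11' -> emit 'i', reset
Bit 4: prefix='1' (no match yet)
Bit 5: prefix='10' (no match yet)
Bit 6: prefix='101' -> emit 'e', reset
Bit 7: prefix='1' (no match yet)
Bit 8: prefix='10' (no match yet)
Bit 9: prefix='101' -> emit 'e', reset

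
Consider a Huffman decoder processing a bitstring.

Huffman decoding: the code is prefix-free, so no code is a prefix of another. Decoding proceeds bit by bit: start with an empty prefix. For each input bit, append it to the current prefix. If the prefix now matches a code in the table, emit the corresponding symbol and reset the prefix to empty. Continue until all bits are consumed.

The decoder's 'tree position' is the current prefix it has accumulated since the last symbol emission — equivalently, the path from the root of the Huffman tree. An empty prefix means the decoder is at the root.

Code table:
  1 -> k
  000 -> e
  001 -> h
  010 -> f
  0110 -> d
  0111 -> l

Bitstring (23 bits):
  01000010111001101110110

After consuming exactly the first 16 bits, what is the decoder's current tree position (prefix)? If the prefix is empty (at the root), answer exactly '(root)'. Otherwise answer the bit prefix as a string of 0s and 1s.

Answer: 0

Derivation:
Bit 0: prefix='0' (no match yet)
Bit 1: prefix='01' (no match yet)
Bit 2: prefix='010' -> emit 'f', reset
Bit 3: prefix='0' (no match yet)
Bit 4: prefix='00' (no match yet)
Bit 5: prefix='000' -> emit 'e', reset
Bit 6: prefix='1' -> emit 'k', reset
Bit 7: prefix='0' (no match yet)
Bit 8: prefix='01' (no match yet)
Bit 9: prefix='011' (no match yet)
Bit 10: prefix='0111' -> emit 'l', reset
Bit 11: prefix='0' (no match yet)
Bit 12: prefix='00' (no match yet)
Bit 13: prefix='001' -> emit 'h', reset
Bit 14: prefix='1' -> emit 'k', reset
Bit 15: prefix='0' (no match yet)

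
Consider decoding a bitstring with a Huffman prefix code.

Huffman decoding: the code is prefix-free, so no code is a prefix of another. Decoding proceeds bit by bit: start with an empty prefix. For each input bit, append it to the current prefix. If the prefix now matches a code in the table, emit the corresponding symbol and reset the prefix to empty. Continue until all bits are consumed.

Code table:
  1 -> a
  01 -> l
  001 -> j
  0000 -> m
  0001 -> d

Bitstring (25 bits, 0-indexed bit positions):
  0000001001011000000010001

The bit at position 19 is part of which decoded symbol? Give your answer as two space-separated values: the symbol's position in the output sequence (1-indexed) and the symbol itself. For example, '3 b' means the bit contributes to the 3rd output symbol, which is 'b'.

Answer: 7 d

Derivation:
Bit 0: prefix='0' (no match yet)
Bit 1: prefix='00' (no match yet)
Bit 2: prefix='000' (no match yet)
Bit 3: prefix='0000' -> emit 'm', reset
Bit 4: prefix='0' (no match yet)
Bit 5: prefix='00' (no match yet)
Bit 6: prefix='001' -> emit 'j', reset
Bit 7: prefix='0' (no match yet)
Bit 8: prefix='00' (no match yet)
Bit 9: prefix='001' -> emit 'j', reset
Bit 10: prefix='0' (no match yet)
Bit 11: prefix='01' -> emit 'l', reset
Bit 12: prefix='1' -> emit 'a', reset
Bit 13: prefix='0' (no match yet)
Bit 14: prefix='00' (no match yet)
Bit 15: prefix='000' (no match yet)
Bit 16: prefix='0000' -> emit 'm', reset
Bit 17: prefix='0' (no match yet)
Bit 18: prefix='00' (no match yet)
Bit 19: prefix='000' (no match yet)
Bit 20: prefix='0001' -> emit 'd', reset
Bit 21: prefix='0' (no match yet)
Bit 22: prefix='00' (no match yet)
Bit 23: prefix='000' (no match yet)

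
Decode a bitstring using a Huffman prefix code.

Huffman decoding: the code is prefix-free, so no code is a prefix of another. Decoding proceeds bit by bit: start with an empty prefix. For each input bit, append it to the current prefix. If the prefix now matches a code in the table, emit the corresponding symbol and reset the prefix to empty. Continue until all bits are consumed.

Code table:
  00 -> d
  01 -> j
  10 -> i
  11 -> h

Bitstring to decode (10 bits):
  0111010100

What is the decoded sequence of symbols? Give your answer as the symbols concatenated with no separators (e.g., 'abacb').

Bit 0: prefix='0' (no match yet)
Bit 1: prefix='01' -> emit 'j', reset
Bit 2: prefix='1' (no match yet)
Bit 3: prefix='11' -> emit 'h', reset
Bit 4: prefix='0' (no match yet)
Bit 5: prefix='01' -> emit 'j', reset
Bit 6: prefix='0' (no match yet)
Bit 7: prefix='01' -> emit 'j', reset
Bit 8: prefix='0' (no match yet)
Bit 9: prefix='00' -> emit 'd', reset

Answer: jhjjd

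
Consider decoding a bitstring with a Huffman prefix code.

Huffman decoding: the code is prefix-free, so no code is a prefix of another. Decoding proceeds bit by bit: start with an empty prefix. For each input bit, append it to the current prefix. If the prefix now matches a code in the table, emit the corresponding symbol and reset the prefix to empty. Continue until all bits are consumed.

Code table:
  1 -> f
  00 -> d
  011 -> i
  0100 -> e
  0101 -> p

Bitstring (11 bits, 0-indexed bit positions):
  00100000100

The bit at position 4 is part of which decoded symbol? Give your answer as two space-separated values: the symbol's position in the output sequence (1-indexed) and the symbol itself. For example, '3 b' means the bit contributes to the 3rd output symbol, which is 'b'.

Bit 0: prefix='0' (no match yet)
Bit 1: prefix='00' -> emit 'd', reset
Bit 2: prefix='1' -> emit 'f', reset
Bit 3: prefix='0' (no match yet)
Bit 4: prefix='00' -> emit 'd', reset
Bit 5: prefix='0' (no match yet)
Bit 6: prefix='00' -> emit 'd', reset
Bit 7: prefix='0' (no match yet)
Bit 8: prefix='01' (no match yet)

Answer: 3 d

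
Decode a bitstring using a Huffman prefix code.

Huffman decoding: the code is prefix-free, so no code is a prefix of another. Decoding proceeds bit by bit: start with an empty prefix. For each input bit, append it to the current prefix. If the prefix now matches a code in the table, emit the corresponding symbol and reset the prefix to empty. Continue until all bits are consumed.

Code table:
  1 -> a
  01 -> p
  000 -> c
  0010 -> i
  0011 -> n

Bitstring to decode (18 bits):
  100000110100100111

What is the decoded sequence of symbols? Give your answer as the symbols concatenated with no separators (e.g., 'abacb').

Answer: acnpipaa

Derivation:
Bit 0: prefix='1' -> emit 'a', reset
Bit 1: prefix='0' (no match yet)
Bit 2: prefix='00' (no match yet)
Bit 3: prefix='000' -> emit 'c', reset
Bit 4: prefix='0' (no match yet)
Bit 5: prefix='00' (no match yet)
Bit 6: prefix='001' (no match yet)
Bit 7: prefix='0011' -> emit 'n', reset
Bit 8: prefix='0' (no match yet)
Bit 9: prefix='01' -> emit 'p', reset
Bit 10: prefix='0' (no match yet)
Bit 11: prefix='00' (no match yet)
Bit 12: prefix='001' (no match yet)
Bit 13: prefix='0010' -> emit 'i', reset
Bit 14: prefix='0' (no match yet)
Bit 15: prefix='01' -> emit 'p', reset
Bit 16: prefix='1' -> emit 'a', reset
Bit 17: prefix='1' -> emit 'a', reset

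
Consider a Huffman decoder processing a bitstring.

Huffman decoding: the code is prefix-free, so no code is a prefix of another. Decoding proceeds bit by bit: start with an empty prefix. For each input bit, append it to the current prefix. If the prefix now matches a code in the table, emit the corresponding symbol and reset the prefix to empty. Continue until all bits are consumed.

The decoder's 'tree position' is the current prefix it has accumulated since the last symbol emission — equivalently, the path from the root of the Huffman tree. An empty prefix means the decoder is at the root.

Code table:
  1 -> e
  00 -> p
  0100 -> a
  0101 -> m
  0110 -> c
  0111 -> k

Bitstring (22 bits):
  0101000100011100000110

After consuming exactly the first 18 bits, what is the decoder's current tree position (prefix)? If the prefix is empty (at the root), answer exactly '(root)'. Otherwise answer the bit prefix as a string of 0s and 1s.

Bit 0: prefix='0' (no match yet)
Bit 1: prefix='01' (no match yet)
Bit 2: prefix='010' (no match yet)
Bit 3: prefix='0101' -> emit 'm', reset
Bit 4: prefix='0' (no match yet)
Bit 5: prefix='00' -> emit 'p', reset
Bit 6: prefix='0' (no match yet)
Bit 7: prefix='01' (no match yet)
Bit 8: prefix='010' (no match yet)
Bit 9: prefix='0100' -> emit 'a', reset
Bit 10: prefix='0' (no match yet)
Bit 11: prefix='01' (no match yet)
Bit 12: prefix='011' (no match yet)
Bit 13: prefix='0111' -> emit 'k', reset
Bit 14: prefix='0' (no match yet)
Bit 15: prefix='00' -> emit 'p', reset
Bit 16: prefix='0' (no match yet)
Bit 17: prefix='00' -> emit 'p', reset

Answer: (root)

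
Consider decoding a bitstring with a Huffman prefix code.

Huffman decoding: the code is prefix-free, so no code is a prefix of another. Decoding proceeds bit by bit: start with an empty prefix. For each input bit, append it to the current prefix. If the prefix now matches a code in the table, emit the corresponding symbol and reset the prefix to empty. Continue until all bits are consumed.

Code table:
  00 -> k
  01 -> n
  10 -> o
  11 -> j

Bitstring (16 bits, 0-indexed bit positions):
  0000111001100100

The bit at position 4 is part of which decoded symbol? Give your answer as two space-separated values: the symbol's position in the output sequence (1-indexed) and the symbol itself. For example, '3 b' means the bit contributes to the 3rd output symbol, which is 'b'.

Answer: 3 j

Derivation:
Bit 0: prefix='0' (no match yet)
Bit 1: prefix='00' -> emit 'k', reset
Bit 2: prefix='0' (no match yet)
Bit 3: prefix='00' -> emit 'k', reset
Bit 4: prefix='1' (no match yet)
Bit 5: prefix='11' -> emit 'j', reset
Bit 6: prefix='1' (no match yet)
Bit 7: prefix='10' -> emit 'o', reset
Bit 8: prefix='0' (no match yet)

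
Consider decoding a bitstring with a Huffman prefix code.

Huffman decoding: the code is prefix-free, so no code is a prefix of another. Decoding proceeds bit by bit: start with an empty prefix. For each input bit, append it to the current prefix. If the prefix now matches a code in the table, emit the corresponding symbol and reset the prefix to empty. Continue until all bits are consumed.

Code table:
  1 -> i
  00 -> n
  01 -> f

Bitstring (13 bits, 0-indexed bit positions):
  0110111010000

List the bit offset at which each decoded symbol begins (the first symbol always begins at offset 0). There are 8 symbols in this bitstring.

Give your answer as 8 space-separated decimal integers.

Answer: 0 2 3 5 6 7 9 11

Derivation:
Bit 0: prefix='0' (no match yet)
Bit 1: prefix='01' -> emit 'f', reset
Bit 2: prefix='1' -> emit 'i', reset
Bit 3: prefix='0' (no match yet)
Bit 4: prefix='01' -> emit 'f', reset
Bit 5: prefix='1' -> emit 'i', reset
Bit 6: prefix='1' -> emit 'i', reset
Bit 7: prefix='0' (no match yet)
Bit 8: prefix='01' -> emit 'f', reset
Bit 9: prefix='0' (no match yet)
Bit 10: prefix='00' -> emit 'n', reset
Bit 11: prefix='0' (no match yet)
Bit 12: prefix='00' -> emit 'n', reset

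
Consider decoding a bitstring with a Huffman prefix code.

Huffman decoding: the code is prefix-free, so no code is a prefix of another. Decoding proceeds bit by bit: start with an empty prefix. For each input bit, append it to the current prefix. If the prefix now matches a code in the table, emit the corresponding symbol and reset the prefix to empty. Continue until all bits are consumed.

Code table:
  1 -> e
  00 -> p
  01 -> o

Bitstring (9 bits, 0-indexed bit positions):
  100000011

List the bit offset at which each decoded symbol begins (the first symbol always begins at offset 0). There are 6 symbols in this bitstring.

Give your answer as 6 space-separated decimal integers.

Answer: 0 1 3 5 7 8

Derivation:
Bit 0: prefix='1' -> emit 'e', reset
Bit 1: prefix='0' (no match yet)
Bit 2: prefix='00' -> emit 'p', reset
Bit 3: prefix='0' (no match yet)
Bit 4: prefix='00' -> emit 'p', reset
Bit 5: prefix='0' (no match yet)
Bit 6: prefix='00' -> emit 'p', reset
Bit 7: prefix='1' -> emit 'e', reset
Bit 8: prefix='1' -> emit 'e', reset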